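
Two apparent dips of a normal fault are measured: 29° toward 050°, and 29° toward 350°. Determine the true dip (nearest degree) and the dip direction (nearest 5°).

Each apparent-dip line lies in the plane. As unit vectors (x east, y north, z up), v₁ plunges 29°→050° and v₂ plunges 29°→350°.
Cross product v₁ × v₂ gives the pole to the plane: n ∝ (0.145, 0.398, 0.662).
True dip = arccos(n_z / |n|) = arccos(0.8422) = 32.6°.
The horizontal component of n points toward azimuth atan2(n_x, n_y) = 20°, the dip direction.

true dip 33°, dip direction 020°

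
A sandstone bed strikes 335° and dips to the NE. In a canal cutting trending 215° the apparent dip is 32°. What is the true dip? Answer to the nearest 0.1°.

β = acute angle between strike 335° and section 215° = 60°.
tan δ = tan α / sin β = tan 32° / sin 60° = 0.6249 / 0.8660 = 0.7215
δ = arctan(0.7215) = 35.81°

35.8°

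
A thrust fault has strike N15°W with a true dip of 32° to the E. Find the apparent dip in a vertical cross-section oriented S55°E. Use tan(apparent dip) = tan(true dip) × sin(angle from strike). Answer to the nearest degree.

The section lies 40° from the strike.
tan(apparent dip) = tan 32° · sin 40° = 0.4017
apparent dip = arctan 0.4017 = 21.88°

22°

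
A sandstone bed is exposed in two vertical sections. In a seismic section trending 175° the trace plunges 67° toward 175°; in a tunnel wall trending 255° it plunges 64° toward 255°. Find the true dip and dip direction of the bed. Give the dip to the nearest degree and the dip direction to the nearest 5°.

Represent each trace as a vector plunging at its apparent dip toward its trend (east-north-up frame): v₁ = (0.034, -0.389, -0.921), v₂ = (-0.423, -0.113, -0.899).
The plane normal is n = v₁ × v₂ ∝ (-0.245, -0.420, 0.169).
True dip = arccos(n_z / |n|) = arccos(0.3274) = 70.9°.
Dip direction = azimuth of (n_x, n_y) = atan2(-0.245, -0.420) = 210°.

true dip 71°, dip direction 210°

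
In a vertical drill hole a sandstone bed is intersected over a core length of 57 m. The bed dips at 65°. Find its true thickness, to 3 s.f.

True thickness t = h · cos(dip) = 57 × cos 65°
t = 57 × 0.4226 = 24.089 m

24.1 m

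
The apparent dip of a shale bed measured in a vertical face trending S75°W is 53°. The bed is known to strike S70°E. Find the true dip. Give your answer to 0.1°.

66.6°

β = acute angle between strike S70°E and section S75°W = 35°.
tan δ = tan α / sin β = tan 53° / sin 35° = 1.3270 / 0.5736 = 2.3136
δ = arctan(2.3136) = 66.62°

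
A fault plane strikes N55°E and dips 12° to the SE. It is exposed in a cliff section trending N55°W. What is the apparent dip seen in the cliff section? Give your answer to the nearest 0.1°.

11.3°

The section lies 70° from the strike.
tan(apparent dip) = tan 12° · sin 70° = 0.1997
apparent dip = arctan 0.1997 = 11.30°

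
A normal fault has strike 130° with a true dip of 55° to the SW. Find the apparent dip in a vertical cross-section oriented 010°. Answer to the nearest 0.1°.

The section lies 60° from the strike.
tan(apparent dip) = tan 55° · sin 60° = 1.2368
α = arctan(1.2368) = 51.04°

51.0°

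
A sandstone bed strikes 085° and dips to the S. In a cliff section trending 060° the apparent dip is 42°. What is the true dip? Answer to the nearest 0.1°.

The section is 25° from the strike.
tan δ = tan α / sin β = tan 42° / sin 25° = 0.9004 / 0.4226 = 2.1305
δ = arctan(2.1305) = 64.86°

64.9°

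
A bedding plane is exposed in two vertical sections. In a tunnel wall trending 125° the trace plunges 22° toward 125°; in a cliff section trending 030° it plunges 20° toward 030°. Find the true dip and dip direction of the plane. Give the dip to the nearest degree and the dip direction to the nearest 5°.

true dip 30°, dip direction 080°

Each apparent-dip line lies in the plane. As unit vectors (x east, y north, z up), v₁ plunges 22°→125° and v₂ plunges 20°→030°.
n = v₁ × v₂ = (0.487, 0.084, 0.868) (taken with n_z > 0).
tan δ = √(n_x²+n_y²)/n_z = 0.494/0.868, so δ = 29.6°.
The horizontal component of n points toward azimuth atan2(n_x, n_y) = 80°, the dip direction.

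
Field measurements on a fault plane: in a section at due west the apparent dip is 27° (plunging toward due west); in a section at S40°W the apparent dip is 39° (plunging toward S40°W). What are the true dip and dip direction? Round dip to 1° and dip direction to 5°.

Represent each trace as a vector plunging at its apparent dip toward its trend (east-north-up frame): v₁ = (-0.891, -0.000, -0.454), v₂ = (-0.500, -0.595, -0.629).
The plane normal is n = v₁ × v₂ ∝ (-0.270, -0.334, 0.530).
True dip = arccos(n_z / |n|) = arccos(0.7771) = 39.0°.
Dip direction = atan2(-0.270, -0.334) = 219° (azimuth of n's horizontal projection).

true dip 39°, dip direction 220°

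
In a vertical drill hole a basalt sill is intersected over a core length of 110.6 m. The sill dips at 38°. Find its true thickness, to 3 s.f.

87.2 m

True thickness t = h · cos(dip) = 110.6 × cos 38°
t = 110.6 × 0.7880 = 87.154 m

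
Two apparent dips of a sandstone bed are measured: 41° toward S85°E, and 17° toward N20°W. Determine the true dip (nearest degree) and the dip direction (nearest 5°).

true dip 49°, dip direction 055°

Represent each trace as a vector plunging at its apparent dip toward its trend (east-north-up frame): v₁ = (0.752, -0.066, -0.656), v₂ = (-0.327, 0.899, -0.292).
n = v₁ × v₂ = (0.609, 0.434, 0.654) (taken with n_z > 0).
True dip = arccos(n_z / |n|) = arccos(0.6583) = 48.8°.
Dip direction = azimuth of (n_x, n_y) = atan2(0.609, 0.434) = 54°.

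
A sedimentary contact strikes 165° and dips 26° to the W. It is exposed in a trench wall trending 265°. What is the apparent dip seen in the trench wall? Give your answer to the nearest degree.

The strike is 165° and the section trends 265°; the acute angle between them is β = 80°.
tan α = tan 26° × sin 80° = 0.4877 × 0.9848 = 0.4803
apparent dip = arctan 0.4803 = 25.66°

26°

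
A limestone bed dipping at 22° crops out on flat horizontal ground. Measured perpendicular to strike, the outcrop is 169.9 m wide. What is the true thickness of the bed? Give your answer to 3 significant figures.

True thickness t = w · sin(dip) = 169.9 × sin 22°
t = 169.9 × 0.3746 = 63.646 m

63.6 m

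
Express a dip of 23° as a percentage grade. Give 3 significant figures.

42.4%

grade % = 100 × tan 23° = 100 × 0.4245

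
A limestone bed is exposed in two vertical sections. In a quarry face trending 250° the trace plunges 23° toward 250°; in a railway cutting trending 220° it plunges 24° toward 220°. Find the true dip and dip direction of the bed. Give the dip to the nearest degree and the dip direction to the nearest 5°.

true dip 24°, dip direction 230°

Each apparent-dip line lies in the plane. As unit vectors (x east, y north, z up), v₁ plunges 23°→250° and v₂ plunges 24°→220°.
The plane normal is n = v₁ × v₂ ∝ (-0.145, -0.122, 0.420).
Dip δ = arctan(|n_h|/n_z) = arctan(0.190/0.420) = 24.3°.
Dip direction = atan2(-0.145, -0.122) = 230° (azimuth of n's horizontal projection).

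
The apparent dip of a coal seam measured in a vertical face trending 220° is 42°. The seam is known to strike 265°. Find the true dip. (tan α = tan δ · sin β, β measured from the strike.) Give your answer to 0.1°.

51.9°

β = acute angle between strike 265° and section 220° = 45°.
tan δ = tan α / sin β = tan 42° / sin 45° = 0.9004 / 0.7071 = 1.2734
δ = arctan(1.2734) = 51.86°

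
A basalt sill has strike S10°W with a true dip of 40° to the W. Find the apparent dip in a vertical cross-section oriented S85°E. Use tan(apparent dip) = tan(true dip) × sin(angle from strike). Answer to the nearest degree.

Angle between strike (S10°W) and section (S85°E): β = 85°.
tan(apparent dip) = tan 40° · sin 85° = 0.8359
α = arctan(0.8359) = 39.89°

40°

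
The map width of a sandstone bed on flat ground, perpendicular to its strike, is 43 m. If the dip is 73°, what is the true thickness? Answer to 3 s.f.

41.1 m

True thickness t = w · sin(dip) = 43 × sin 73°
t = 43 × 0.9563 = 41.121 m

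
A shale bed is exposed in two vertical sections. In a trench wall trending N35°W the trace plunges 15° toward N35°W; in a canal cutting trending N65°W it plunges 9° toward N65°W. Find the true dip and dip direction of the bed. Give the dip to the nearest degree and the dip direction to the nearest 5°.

true dip 17°, dip direction 355°

The two traces are lines in the plane: v₁ = (sin 325°·cos 15°, cos 325°·cos 15°, −sin 15°), v₂ = (sin 295°·cos 9°, cos 295°·cos 9°, −sin 9°).
Cross product v₁ × v₂ gives the pole to the plane: n ∝ (-0.016, 0.145, 0.477).
Dip δ = arctan(|n_h|/n_z) = arctan(0.146/0.477) = 17.0°.
The horizontal component of n points toward azimuth atan2(n_x, n_y) = 354°, the dip direction.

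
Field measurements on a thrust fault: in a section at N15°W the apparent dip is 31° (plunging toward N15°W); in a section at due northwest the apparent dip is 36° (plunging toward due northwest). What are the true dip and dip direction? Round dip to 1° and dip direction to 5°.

true dip 36°, dip direction 310°

Represent each trace as a vector plunging at its apparent dip toward its trend (east-north-up frame): v₁ = (-0.222, 0.828, -0.515), v₂ = (-0.572, 0.572, -0.588).
n = v₁ × v₂ = (-0.192, 0.164, 0.347) (taken with n_z > 0).
Dip δ = arctan(|n_h|/n_z) = arctan(0.253/0.347) = 36.1°.
Dip direction = atan2(-0.192, 0.164) = 311° (azimuth of n's horizontal projection).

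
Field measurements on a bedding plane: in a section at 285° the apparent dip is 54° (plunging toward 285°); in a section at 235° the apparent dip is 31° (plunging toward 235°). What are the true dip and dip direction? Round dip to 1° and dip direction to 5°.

true dip 55°, dip direction 300°

Each apparent-dip line lies in the plane. As unit vectors (x east, y north, z up), v₁ plunges 54°→285° and v₂ plunges 31°→235°.
Cross product v₁ × v₂ gives the pole to the plane: n ∝ (-0.476, 0.276, 0.386).
tan δ = √(n_x²+n_y²)/n_z = 0.550/0.386, so δ = 54.9°.
Dip direction = atan2(-0.476, 0.276) = 300° (azimuth of n's horizontal projection).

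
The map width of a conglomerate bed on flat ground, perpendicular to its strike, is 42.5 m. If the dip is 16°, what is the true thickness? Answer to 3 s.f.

11.7 m

True thickness t = w · sin(dip) = 42.5 × sin 16°
t = 42.5 × 0.2756 = 11.715 m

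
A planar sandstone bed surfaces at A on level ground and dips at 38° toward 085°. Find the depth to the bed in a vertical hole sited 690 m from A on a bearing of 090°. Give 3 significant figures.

The hole lies 5° from the dip direction, so the down-dip offset is 690 × cos 5° = 687.37 m.
Depth = down-dip offset × tan(dip) = 687.37 × tan 38° = 687.37 × 0.7813
Depth = 537.04 m

537 m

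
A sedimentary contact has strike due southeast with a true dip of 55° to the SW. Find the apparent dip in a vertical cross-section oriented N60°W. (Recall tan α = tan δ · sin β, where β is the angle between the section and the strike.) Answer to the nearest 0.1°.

20.3°

The strike is due southeast and the section trends N60°W; the acute angle between them is β = 15°.
tan(apparent dip) = tan 55° · sin 15° = 0.3696
α = arctan(0.3696) = 20.29°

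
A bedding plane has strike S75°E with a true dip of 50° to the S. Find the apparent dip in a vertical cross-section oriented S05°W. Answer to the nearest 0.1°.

The section lies 80° from the strike.
tan(apparent dip) = tan 50° · sin 80° = 1.1736
α = arctan(1.1736) = 49.57°

49.6°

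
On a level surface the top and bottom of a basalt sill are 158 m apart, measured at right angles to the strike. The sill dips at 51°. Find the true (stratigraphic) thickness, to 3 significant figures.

True thickness t = w · sin(dip) = 158 × sin 51°
t = 158 × 0.7771 = 122.789 m

123 m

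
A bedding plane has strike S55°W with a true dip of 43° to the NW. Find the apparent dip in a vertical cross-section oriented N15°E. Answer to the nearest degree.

The section lies 40° from the strike.
tan α = tan 43° × sin 40° = 0.9325 × 0.6428 = 0.5994
apparent dip = arctan 0.5994 = 30.94°

31°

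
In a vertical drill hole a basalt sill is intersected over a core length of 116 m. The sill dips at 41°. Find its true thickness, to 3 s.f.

87.5 m

True thickness t = h · cos(dip) = 116 × cos 41°
t = 116 × 0.7547 = 87.546 m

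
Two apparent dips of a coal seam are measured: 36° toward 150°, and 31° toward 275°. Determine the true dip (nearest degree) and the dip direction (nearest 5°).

true dip 55°, dip direction 210°

The two traces are lines in the plane: v₁ = (sin 150°·cos 36°, cos 150°·cos 36°, −sin 36°), v₂ = (sin 275°·cos 31°, cos 275°·cos 31°, −sin 31°).
The plane normal is n = v₁ × v₂ ∝ (-0.405, -0.710, 0.568).
Dip δ = arctan(|n_h|/n_z) = arctan(0.817/0.568) = 55.2°.
Dip direction = atan2(-0.405, -0.710) = 210° (azimuth of n's horizontal projection).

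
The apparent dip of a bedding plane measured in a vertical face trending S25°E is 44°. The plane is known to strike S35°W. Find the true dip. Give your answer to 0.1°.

β = acute angle between strike S35°W and section S25°E = 60°.
tan(true dip) = tan 44° / sin 60° = 1.1151
δ = arctan(1.1151) = 48.11°

48.1°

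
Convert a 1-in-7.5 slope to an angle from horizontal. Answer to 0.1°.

tan θ = 1/7.5 = 0.1333
θ = arctan(0.1333) = 7.59°

7.6°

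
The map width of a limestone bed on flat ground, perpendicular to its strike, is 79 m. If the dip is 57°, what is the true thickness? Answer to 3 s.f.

True thickness t = w · sin(dip) = 79 × sin 57°
t = 79 × 0.8387 = 66.255 m

66.3 m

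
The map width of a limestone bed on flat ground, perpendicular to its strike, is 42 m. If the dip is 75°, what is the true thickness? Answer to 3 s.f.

True thickness t = w · sin(dip) = 42 × sin 75°
t = 42 × 0.9659 = 40.569 m

40.6 m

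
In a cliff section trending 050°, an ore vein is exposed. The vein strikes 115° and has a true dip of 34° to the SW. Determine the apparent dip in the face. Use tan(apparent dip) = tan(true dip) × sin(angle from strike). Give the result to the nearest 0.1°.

31.4°

The section lies 65° from the strike.
tan(apparent dip) = tan 34° · sin 65° = 0.6113
apparent dip = arctan 0.6113 = 31.44°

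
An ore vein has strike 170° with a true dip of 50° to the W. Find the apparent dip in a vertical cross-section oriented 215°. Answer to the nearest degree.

Angle between strike (170°) and section (215°): β = 45°.
tan α = tan 50° × sin 45° = 1.1918 × 0.7071 = 0.8427
apparent dip = arctan 0.8427 = 40.12°

40°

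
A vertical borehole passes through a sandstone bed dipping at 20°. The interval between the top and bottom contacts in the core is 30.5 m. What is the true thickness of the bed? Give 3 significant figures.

True thickness t = h · cos(dip) = 30.5 × cos 20°
t = 30.5 × 0.9397 = 28.661 m

28.7 m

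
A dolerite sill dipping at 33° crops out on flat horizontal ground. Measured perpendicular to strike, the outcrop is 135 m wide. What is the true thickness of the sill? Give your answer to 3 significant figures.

73.5 m

True thickness t = w · sin(dip) = 135 × sin 33°
t = 135 × 0.5446 = 73.526 m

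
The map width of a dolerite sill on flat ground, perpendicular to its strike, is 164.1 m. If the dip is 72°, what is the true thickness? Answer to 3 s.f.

True thickness t = w · sin(dip) = 164.1 × sin 72°
t = 164.1 × 0.9511 = 156.068 m

156 m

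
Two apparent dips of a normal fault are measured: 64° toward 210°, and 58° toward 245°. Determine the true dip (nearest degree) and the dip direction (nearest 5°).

true dip 64°, dip direction 205°

Each apparent-dip line lies in the plane. As unit vectors (x east, y north, z up), v₁ plunges 64°→210° and v₂ plunges 58°→245°.
The plane normal is n = v₁ × v₂ ∝ (-0.121, -0.246, 0.133).
Dip δ = arctan(|n_h|/n_z) = arctan(0.274/0.133) = 64.1°.
The horizontal component of n points toward azimuth atan2(n_x, n_y) = 206°, the dip direction.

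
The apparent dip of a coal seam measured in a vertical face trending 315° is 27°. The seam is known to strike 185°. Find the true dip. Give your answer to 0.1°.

33.6°

β = acute angle between strike 185° and section 315° = 50°.
tan(true dip) = tan 27° / sin 50° = 0.6651
true dip = arctan 0.6651 = 33.63°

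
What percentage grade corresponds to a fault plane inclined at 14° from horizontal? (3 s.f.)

grade % = 100 × tan 14° = 100 × 0.2493

24.9%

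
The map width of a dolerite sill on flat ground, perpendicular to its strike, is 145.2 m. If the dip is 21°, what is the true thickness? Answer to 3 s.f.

52.0 m

True thickness t = w · sin(dip) = 145.2 × sin 21°
t = 145.2 × 0.3584 = 52.035 m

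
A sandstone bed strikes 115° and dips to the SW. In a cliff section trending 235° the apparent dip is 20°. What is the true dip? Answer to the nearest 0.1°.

22.8°

β = acute angle between strike 115° and section 235° = 60°.
tan(true dip) = tan 20° / sin 60° = 0.4203
true dip = arctan 0.4203 = 22.80°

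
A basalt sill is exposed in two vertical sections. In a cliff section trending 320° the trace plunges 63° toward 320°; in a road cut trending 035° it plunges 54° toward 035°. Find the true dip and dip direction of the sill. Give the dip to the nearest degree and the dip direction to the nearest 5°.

The two traces are lines in the plane: v₁ = (sin 320°·cos 63°, cos 320°·cos 63°, −sin 63°), v₂ = (sin 35°·cos 54°, cos 35°·cos 54°, −sin 54°).
n = v₁ × v₂ = (-0.148, 0.536, 0.258) (taken with n_z > 0).
Dip δ = arctan(|n_h|/n_z) = arctan(0.556/0.258) = 65.1°.
The horizontal component of n points toward azimuth atan2(n_x, n_y) = 345°, the dip direction.

true dip 65°, dip direction 345°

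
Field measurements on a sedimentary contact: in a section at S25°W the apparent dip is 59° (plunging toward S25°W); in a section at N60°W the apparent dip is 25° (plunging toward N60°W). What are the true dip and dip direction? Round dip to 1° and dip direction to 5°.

Each apparent-dip line lies in the plane. As unit vectors (x east, y north, z up), v₁ plunges 59°→S25°W and v₂ plunges 25°→N60°W.
n = v₁ × v₂ = (-0.586, -0.581, 0.465) (taken with n_z > 0).
True dip = arccos(n_z / |n|) = arccos(0.4911) = 60.6°.
Dip direction = azimuth of (n_x, n_y) = atan2(-0.586, -0.581) = 225°.

true dip 61°, dip direction 225°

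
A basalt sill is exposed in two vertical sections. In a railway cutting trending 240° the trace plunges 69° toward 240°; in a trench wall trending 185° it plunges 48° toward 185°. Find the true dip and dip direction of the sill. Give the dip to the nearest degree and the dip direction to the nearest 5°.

true dip 69°, dip direction 250°

Each apparent-dip line lies in the plane. As unit vectors (x east, y north, z up), v₁ plunges 69°→240° and v₂ plunges 48°→185°.
Cross product v₁ × v₂ gives the pole to the plane: n ∝ (-0.489, -0.176, 0.196).
True dip = arccos(n_z / |n|) = arccos(0.3534) = 69.3°.
Dip direction = atan2(-0.489, -0.176) = 250° (azimuth of n's horizontal projection).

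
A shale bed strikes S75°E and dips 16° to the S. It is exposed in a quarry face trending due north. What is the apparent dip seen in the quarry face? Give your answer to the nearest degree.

The section lies 75° from the strike.
tan(apparent dip) = tan 16° · sin 75° = 0.2770
apparent dip = arctan 0.2770 = 15.48°

15°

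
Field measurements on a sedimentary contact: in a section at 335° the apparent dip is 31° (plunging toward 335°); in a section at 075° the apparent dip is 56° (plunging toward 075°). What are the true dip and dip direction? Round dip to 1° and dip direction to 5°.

Represent each trace as a vector plunging at its apparent dip toward its trend (east-north-up frame): v₁ = (-0.362, 0.777, -0.515), v₂ = (0.540, 0.145, -0.829).
Cross product v₁ × v₂ gives the pole to the plane: n ∝ (0.570, 0.579, 0.472).
Dip δ = arctan(|n_h|/n_z) = arctan(0.812/0.472) = 59.8°.
Dip direction = azimuth of (n_x, n_y) = atan2(0.570, 0.579) = 45°.

true dip 60°, dip direction 045°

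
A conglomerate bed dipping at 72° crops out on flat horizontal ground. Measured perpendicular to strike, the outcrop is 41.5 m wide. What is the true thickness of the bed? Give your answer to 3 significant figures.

True thickness t = w · sin(dip) = 41.5 × sin 72°
t = 41.5 × 0.9511 = 39.469 m

39.5 m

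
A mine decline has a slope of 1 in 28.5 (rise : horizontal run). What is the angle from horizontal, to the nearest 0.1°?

tan θ = 1/28.5 = 0.0351
θ = arctan(0.0351) = 2.01°

2.0°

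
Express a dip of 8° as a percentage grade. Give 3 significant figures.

grade % = 100 × tan 8° = 100 × 0.1405

14.1%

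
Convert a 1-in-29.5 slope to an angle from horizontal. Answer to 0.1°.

tan θ = 1/29.5 = 0.0339
θ = arctan(0.0339) = 1.94°

1.9°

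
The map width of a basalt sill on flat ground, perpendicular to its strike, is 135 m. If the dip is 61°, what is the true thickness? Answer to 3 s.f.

True thickness t = w · sin(dip) = 135 × sin 61°
t = 135 × 0.8746 = 118.074 m

118 m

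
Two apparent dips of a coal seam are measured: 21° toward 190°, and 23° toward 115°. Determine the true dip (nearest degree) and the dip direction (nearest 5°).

Each apparent-dip line lies in the plane. As unit vectors (x east, y north, z up), v₁ plunges 21°→190° and v₂ plunges 23°→115°.
The plane normal is n = v₁ × v₂ ∝ (0.220, -0.362, 0.830).
Dip δ = arctan(|n_h|/n_z) = arctan(0.424/0.830) = 27.0°.
Dip direction = atan2(0.220, -0.362) = 149° (azimuth of n's horizontal projection).

true dip 27°, dip direction 150°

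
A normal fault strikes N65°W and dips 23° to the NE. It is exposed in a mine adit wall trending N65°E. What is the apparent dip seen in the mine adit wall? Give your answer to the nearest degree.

18°

The section lies 50° from the strike.
tan α = tan 23° × sin 50° = 0.4245 × 0.7660 = 0.3252
α = arctan(0.3252) = 18.01°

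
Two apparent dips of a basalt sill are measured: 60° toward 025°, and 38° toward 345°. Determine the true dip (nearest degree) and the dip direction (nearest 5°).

Each apparent-dip line lies in the plane. As unit vectors (x east, y north, z up), v₁ plunges 60°→025° and v₂ plunges 38°→345°.
The plane normal is n = v₁ × v₂ ∝ (0.380, 0.307, 0.253).
Dip δ = arctan(|n_h|/n_z) = arctan(0.488/0.253) = 62.6°.
Dip direction = atan2(0.380, 0.307) = 51° (azimuth of n's horizontal projection).

true dip 63°, dip direction 050°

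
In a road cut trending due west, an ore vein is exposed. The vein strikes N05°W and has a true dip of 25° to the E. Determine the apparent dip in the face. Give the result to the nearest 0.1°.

24.9°

The section lies 85° from the strike.
tan α = tan 25° × sin 85° = 0.4663 × 0.9962 = 0.4645
α = arctan(0.4645) = 24.92°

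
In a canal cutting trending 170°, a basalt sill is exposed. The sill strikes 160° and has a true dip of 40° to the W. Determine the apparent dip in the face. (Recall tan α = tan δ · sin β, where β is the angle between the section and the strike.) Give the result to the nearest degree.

8°

The strike is 160° and the section trends 170°; the acute angle between them is β = 10°.
tan(apparent dip) = tan 40° · sin 10° = 0.1457
α = arctan(0.1457) = 8.29°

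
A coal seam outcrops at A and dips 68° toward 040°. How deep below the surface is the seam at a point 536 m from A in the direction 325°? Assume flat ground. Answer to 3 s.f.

343 m

The hole lies 75° from the dip direction, so the down-dip offset is 536 × cos 75° = 138.73 m.
Depth = down-dip offset × tan(dip) = 138.73 × tan 68° = 138.73 × 2.4751
Depth = 343.36 m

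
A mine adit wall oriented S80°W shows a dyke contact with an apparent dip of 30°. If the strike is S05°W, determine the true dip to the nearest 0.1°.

30.9°

β = acute angle between strike S05°W and section S80°W = 75°.
tan(true dip) = tan 30° / sin 75° = 0.5977
true dip = arctan 0.5977 = 30.87°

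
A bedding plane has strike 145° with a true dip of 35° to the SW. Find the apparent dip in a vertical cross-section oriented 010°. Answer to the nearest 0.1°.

The section lies 45° from the strike.
tan α = tan 35° × sin 45° = 0.7002 × 0.7071 = 0.4951
α = arctan(0.4951) = 26.34°

26.3°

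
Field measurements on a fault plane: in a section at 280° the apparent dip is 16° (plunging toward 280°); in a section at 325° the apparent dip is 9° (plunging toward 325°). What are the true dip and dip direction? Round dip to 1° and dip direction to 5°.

true dip 16°, dip direction 270°

Each apparent-dip line lies in the plane. As unit vectors (x east, y north, z up), v₁ plunges 16°→280° and v₂ plunges 9°→325°.
n = v₁ × v₂ = (-0.197, -0.008, 0.671) (taken with n_z > 0).
Dip δ = arctan(|n_h|/n_z) = arctan(0.197/0.671) = 16.4°.
Dip direction = azimuth of (n_x, n_y) = atan2(-0.197, -0.008) = 268°.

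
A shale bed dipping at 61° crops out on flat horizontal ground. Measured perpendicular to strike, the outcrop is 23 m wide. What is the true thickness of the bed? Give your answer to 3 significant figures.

20.1 m

True thickness t = w · sin(dip) = 23 × sin 61°
t = 23 × 0.8746 = 20.116 m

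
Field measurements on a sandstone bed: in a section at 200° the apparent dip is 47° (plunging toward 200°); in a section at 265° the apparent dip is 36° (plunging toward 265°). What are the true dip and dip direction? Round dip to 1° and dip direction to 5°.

The two traces are lines in the plane: v₁ = (sin 200°·cos 47°, cos 200°·cos 47°, −sin 47°), v₂ = (sin 265°·cos 36°, cos 265°·cos 36°, −sin 36°).
n = v₁ × v₂ = (-0.325, -0.452, 0.500) (taken with n_z > 0).
True dip = arccos(n_z / |n|) = arccos(0.6680) = 48.1°.
The horizontal component of n points toward azimuth atan2(n_x, n_y) = 216°, the dip direction.

true dip 48°, dip direction 215°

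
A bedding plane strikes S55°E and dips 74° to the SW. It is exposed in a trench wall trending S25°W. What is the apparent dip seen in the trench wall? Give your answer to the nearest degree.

74°

The strike is S55°E and the section trends S25°W; the acute angle between them is β = 80°.
tan α = tan 74° × sin 80° = 3.4874 × 0.9848 = 3.4344
apparent dip = arctan 3.4344 = 73.77°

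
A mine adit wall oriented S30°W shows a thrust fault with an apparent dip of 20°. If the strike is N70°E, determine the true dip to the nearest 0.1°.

29.5°

The section is 40° from the strike.
tan(true dip) = tan 20° / sin 40° = 0.5662
true dip = arctan 0.5662 = 29.52°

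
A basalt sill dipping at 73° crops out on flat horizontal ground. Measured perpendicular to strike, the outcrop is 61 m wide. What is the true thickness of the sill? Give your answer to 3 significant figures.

True thickness t = w · sin(dip) = 61 × sin 73°
t = 61 × 0.9563 = 58.335 m

58.3 m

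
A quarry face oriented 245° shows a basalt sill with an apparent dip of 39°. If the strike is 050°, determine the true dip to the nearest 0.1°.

72.3°

β = acute angle between strike 050° and section 245° = 15°.
tan δ = tan α / sin β = tan 39° / sin 15° = 0.8098 / 0.2588 = 3.1288
δ = arctan(3.1288) = 72.28°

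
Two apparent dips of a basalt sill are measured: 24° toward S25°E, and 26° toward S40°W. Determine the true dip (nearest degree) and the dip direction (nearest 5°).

true dip 29°, dip direction 190°

Each apparent-dip line lies in the plane. As unit vectors (x east, y north, z up), v₁ plunges 24°→S25°E and v₂ plunges 26°→S40°W.
n = v₁ × v₂ = (-0.083, -0.404, 0.744) (taken with n_z > 0).
Dip δ = arctan(|n_h|/n_z) = arctan(0.413/0.744) = 29.0°.
Dip direction = atan2(-0.083, -0.404) = 192° (azimuth of n's horizontal projection).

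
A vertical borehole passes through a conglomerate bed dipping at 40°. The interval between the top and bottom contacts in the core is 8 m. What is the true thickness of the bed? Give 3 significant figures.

6.13 m

True thickness t = h · cos(dip) = 8 × cos 40°
t = 8 × 0.7660 = 6.128 m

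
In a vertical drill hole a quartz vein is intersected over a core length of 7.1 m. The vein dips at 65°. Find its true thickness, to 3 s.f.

True thickness t = h · cos(dip) = 7.1 × cos 65°
t = 7.1 × 0.4226 = 3.001 m

3.00 m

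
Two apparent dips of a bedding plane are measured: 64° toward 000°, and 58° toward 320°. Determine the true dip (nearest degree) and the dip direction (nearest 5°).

Represent each trace as a vector plunging at its apparent dip toward its trend (east-north-up frame): v₁ = (0.000, 0.438, -0.899), v₂ = (-0.341, 0.406, -0.848).
Cross product v₁ × v₂ gives the pole to the plane: n ∝ (-0.007, 0.306, 0.149).
True dip = arccos(n_z / |n|) = arccos(0.4383) = 64.0°.
Dip direction = azimuth of (n_x, n_y) = atan2(-0.007, 0.306) = 359°.

true dip 64°, dip direction 000°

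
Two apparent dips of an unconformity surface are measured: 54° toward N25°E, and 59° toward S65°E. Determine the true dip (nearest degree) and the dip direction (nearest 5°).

true dip 65°, dip direction 075°

Each apparent-dip line lies in the plane. As unit vectors (x east, y north, z up), v₁ plunges 54°→N25°E and v₂ plunges 59°→S65°E.
The plane normal is n = v₁ × v₂ ∝ (0.633, 0.165, 0.303).
True dip = arccos(n_z / |n|) = arccos(0.4202) = 65.2°.
Dip direction = azimuth of (n_x, n_y) = atan2(0.633, 0.165) = 75°.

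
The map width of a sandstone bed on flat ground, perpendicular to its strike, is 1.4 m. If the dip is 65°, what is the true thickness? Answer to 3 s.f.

True thickness t = w · sin(dip) = 1.4 × sin 65°
t = 1.4 × 0.9063 = 1.269 m

1.27 m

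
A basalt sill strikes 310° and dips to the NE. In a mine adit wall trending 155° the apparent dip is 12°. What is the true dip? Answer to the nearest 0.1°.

The section is 25° from the strike.
tan δ = tan α / sin β = tan 12° / sin 25° = 0.2126 / 0.4226 = 0.5030
true dip = arctan 0.5030 = 26.70°

26.7°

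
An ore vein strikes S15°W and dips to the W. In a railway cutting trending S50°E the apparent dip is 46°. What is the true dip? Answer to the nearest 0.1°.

48.8°

The section is 65° from the strike.
tan δ = tan α / sin β = tan 46° / sin 65° = 1.0355 / 0.9063 = 1.1426
δ = arctan(1.1426) = 48.81°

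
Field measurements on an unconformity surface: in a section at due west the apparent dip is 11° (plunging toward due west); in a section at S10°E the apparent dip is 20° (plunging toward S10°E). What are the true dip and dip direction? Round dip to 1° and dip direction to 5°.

Each apparent-dip line lies in the plane. As unit vectors (x east, y north, z up), v₁ plunges 11°→due west and v₂ plunges 20°→S10°E.
The plane normal is n = v₁ × v₂ ∝ (-0.177, -0.367, 0.908).
tan δ = √(n_x²+n_y²)/n_z = 0.407/0.908, so δ = 24.1°.
The horizontal component of n points toward azimuth atan2(n_x, n_y) = 206°, the dip direction.

true dip 24°, dip direction 205°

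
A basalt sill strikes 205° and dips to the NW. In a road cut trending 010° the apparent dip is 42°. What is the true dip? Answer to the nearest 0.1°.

The section is 15° from the strike.
tan δ = tan α / sin β = tan 42° / sin 15° = 0.9004 / 0.2588 = 3.4789
true dip = arctan 3.4789 = 73.96°

74.0°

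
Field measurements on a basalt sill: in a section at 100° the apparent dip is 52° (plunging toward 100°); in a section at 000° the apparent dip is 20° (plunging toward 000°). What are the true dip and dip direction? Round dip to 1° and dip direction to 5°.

true dip 55°, dip direction 075°

The two traces are lines in the plane: v₁ = (sin 100°·cos 52°, cos 100°·cos 52°, −sin 52°), v₂ = (sin 0°·cos 20°, cos 0°·cos 20°, −sin 20°).
Cross product v₁ × v₂ gives the pole to the plane: n ∝ (0.777, 0.207, 0.570).
tan δ = √(n_x²+n_y²)/n_z = 0.804/0.570, so δ = 54.7°.
Dip direction = azimuth of (n_x, n_y) = atan2(0.777, 0.207) = 75°.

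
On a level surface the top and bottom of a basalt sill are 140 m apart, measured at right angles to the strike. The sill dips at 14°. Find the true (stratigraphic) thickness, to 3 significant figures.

33.9 m

True thickness t = w · sin(dip) = 140 × sin 14°
t = 140 × 0.2419 = 33.869 m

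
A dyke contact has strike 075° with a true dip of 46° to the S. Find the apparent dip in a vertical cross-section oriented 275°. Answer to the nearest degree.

20°

The section lies 20° from the strike.
tan α = tan 46° × sin 20° = 1.0355 × 0.3420 = 0.3542
apparent dip = arctan 0.3542 = 19.50°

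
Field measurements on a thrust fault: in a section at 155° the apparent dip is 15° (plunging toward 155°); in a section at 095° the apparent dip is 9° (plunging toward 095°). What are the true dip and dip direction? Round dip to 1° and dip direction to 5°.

true dip 15°, dip direction 150°

Represent each trace as a vector plunging at its apparent dip toward its trend (east-north-up frame): v₁ = (0.408, -0.875, -0.259), v₂ = (0.984, -0.086, -0.156).
The plane normal is n = v₁ × v₂ ∝ (0.115, -0.191, 0.826).
tan δ = √(n_x²+n_y²)/n_z = 0.223/0.826, so δ = 15.1°.
Dip direction = atan2(0.115, -0.191) = 149° (azimuth of n's horizontal projection).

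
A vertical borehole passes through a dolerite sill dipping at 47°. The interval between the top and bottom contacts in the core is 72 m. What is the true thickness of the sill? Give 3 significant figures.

49.1 m

True thickness t = h · cos(dip) = 72 × cos 47°
t = 72 × 0.6820 = 49.104 m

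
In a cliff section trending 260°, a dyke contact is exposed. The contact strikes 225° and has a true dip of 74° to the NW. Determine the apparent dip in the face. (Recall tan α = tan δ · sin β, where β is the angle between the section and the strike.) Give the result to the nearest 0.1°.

63.4°

The section lies 35° from the strike.
tan α = tan 74° × sin 35° = 3.4874 × 0.5736 = 2.0003
α = arctan(2.0003) = 63.44°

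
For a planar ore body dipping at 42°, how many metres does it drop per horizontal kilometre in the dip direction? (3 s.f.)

drop per km = 1000 × tan 42° = 1000 × 0.9004

900 m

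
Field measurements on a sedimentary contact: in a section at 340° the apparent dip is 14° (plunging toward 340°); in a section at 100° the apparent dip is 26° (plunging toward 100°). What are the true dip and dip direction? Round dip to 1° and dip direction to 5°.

true dip 37°, dip direction 050°

The two traces are lines in the plane: v₁ = (sin 340°·cos 14°, cos 340°·cos 14°, −sin 14°), v₂ = (sin 100°·cos 26°, cos 100°·cos 26°, −sin 26°).
The plane normal is n = v₁ × v₂ ∝ (0.437, 0.360, 0.755).
True dip = arccos(n_z / |n|) = arccos(0.8001) = 36.9°.
Dip direction = azimuth of (n_x, n_y) = atan2(0.437, 0.360) = 51°.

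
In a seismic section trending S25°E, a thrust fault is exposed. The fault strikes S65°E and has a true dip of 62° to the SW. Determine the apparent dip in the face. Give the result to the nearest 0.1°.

The strike is S65°E and the section trends S25°E; the acute angle between them is β = 40°.
tan(apparent dip) = tan 62° · sin 40° = 1.2089
α = arctan(1.2089) = 50.40°

50.4°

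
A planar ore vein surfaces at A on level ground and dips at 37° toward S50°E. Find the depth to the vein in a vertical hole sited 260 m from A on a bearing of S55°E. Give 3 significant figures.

195 m

The hole lies 5° from the dip direction, so the down-dip offset is 260 × cos 5° = 259.01 m.
Depth = down-dip offset × tan(dip) = 259.01 × tan 37° = 259.01 × 0.7536
Depth = 195.18 m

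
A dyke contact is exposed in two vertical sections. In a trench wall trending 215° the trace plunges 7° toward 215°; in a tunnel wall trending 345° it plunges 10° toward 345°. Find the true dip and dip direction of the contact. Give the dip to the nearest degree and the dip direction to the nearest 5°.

true dip 20°, dip direction 285°

The two traces are lines in the plane: v₁ = (sin 215°·cos 7°, cos 215°·cos 7°, −sin 7°), v₂ = (sin 345°·cos 10°, cos 345°·cos 10°, −sin 10°).
n = v₁ × v₂ = (-0.257, 0.068, 0.749) (taken with n_z > 0).
True dip = arccos(n_z / |n|) = arccos(0.9423) = 19.6°.
Dip direction = azimuth of (n_x, n_y) = atan2(-0.257, 0.068) = 285°.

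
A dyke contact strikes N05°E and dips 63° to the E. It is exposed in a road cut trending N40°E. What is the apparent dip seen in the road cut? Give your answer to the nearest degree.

The section lies 35° from the strike.
tan(apparent dip) = tan 63° · sin 35° = 1.1257
apparent dip = arctan 1.1257 = 48.38°

48°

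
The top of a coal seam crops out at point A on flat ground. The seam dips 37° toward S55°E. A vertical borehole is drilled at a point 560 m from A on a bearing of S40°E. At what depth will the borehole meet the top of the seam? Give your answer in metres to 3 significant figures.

408 m

The hole lies 15° from the dip direction, so the down-dip offset is 560 × cos 15° = 540.92 m.
Depth = down-dip offset × tan(dip) = 540.92 × tan 37° = 540.92 × 0.7536
Depth = 407.61 m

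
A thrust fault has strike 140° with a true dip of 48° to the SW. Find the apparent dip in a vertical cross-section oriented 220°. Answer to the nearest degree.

The section lies 80° from the strike.
tan(apparent dip) = tan 48° · sin 80° = 1.0937
apparent dip = arctan 1.0937 = 47.56°

48°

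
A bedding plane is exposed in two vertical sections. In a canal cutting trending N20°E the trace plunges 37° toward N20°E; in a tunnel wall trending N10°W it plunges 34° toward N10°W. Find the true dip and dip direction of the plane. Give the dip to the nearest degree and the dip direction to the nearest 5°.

Represent each trace as a vector plunging at its apparent dip toward its trend (east-north-up frame): v₁ = (0.273, 0.750, -0.602), v₂ = (-0.144, 0.816, -0.559).
n = v₁ × v₂ = (0.072, 0.239, 0.331) (taken with n_z > 0).
tan δ = √(n_x²+n_y²)/n_z = 0.250/0.331, so δ = 37.0°.
The horizontal component of n points toward azimuth atan2(n_x, n_y) = 17°, the dip direction.

true dip 37°, dip direction 015°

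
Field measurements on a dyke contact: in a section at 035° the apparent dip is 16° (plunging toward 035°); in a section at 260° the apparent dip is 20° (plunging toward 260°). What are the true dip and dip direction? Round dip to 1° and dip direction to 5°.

Each apparent-dip line lies in the plane. As unit vectors (x east, y north, z up), v₁ plunges 16°→035° and v₂ plunges 20°→260°.
Cross product v₁ × v₂ gives the pole to the plane: n ∝ (-0.314, 0.444, 0.639).
Dip δ = arctan(|n_h|/n_z) = arctan(0.544/0.639) = 40.4°.
Dip direction = azimuth of (n_x, n_y) = atan2(-0.314, 0.444) = 325°.

true dip 40°, dip direction 325°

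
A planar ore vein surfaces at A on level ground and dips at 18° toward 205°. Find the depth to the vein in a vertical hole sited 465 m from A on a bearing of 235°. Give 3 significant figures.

The hole lies 30° from the dip direction, so the down-dip offset is 465 × cos 30° = 402.70 m.
Depth = down-dip offset × tan(dip) = 402.70 × tan 18° = 402.70 × 0.3249
Depth = 130.85 m

131 m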